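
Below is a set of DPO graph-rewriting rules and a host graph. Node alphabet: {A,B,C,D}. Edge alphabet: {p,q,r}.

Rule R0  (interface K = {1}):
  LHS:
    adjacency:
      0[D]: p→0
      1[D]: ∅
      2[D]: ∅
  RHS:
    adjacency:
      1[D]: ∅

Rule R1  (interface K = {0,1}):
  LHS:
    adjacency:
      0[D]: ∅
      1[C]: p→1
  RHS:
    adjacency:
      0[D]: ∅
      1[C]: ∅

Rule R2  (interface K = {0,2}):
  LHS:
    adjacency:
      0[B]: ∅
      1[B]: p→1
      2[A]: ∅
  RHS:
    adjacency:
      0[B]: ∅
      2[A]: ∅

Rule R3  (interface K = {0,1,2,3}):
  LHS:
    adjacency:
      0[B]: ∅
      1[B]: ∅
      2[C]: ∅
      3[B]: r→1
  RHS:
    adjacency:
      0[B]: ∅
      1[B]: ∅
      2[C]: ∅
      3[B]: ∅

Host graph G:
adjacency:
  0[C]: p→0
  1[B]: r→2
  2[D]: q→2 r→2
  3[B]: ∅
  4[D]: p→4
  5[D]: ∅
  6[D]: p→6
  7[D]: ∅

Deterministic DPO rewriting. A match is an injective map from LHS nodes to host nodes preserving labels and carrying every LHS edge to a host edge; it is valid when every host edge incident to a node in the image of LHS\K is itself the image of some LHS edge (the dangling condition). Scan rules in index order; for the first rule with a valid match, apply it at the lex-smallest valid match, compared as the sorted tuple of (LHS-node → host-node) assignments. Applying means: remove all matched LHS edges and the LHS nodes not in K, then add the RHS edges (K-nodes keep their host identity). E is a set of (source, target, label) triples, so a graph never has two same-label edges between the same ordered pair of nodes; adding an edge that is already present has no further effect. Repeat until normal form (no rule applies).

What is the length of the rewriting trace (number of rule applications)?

initial: |V|=8 |E|=6  E = 0-p->0 1-r->2 2-q->2 2-r->2 4-p->4 6-p->6
step 1: apply R0 at {0↦4, 1↦2, 2↦5}  → |V|=6 |E|=5  E = 0-p->0 1-r->2 2-q->2 2-r->2 6-p->6
step 2: apply R0 at {0↦6, 1↦2, 2↦7}  → |V|=4 |E|=4  E = 0-p->0 1-r->2 2-q->2 2-r->2
step 3: apply R1 at {0↦2, 1↦0}  → |V|=4 |E|=3  E = 1-r->2 2-q->2 2-r->2
normal form: no rule applies after step 3

Answer: 3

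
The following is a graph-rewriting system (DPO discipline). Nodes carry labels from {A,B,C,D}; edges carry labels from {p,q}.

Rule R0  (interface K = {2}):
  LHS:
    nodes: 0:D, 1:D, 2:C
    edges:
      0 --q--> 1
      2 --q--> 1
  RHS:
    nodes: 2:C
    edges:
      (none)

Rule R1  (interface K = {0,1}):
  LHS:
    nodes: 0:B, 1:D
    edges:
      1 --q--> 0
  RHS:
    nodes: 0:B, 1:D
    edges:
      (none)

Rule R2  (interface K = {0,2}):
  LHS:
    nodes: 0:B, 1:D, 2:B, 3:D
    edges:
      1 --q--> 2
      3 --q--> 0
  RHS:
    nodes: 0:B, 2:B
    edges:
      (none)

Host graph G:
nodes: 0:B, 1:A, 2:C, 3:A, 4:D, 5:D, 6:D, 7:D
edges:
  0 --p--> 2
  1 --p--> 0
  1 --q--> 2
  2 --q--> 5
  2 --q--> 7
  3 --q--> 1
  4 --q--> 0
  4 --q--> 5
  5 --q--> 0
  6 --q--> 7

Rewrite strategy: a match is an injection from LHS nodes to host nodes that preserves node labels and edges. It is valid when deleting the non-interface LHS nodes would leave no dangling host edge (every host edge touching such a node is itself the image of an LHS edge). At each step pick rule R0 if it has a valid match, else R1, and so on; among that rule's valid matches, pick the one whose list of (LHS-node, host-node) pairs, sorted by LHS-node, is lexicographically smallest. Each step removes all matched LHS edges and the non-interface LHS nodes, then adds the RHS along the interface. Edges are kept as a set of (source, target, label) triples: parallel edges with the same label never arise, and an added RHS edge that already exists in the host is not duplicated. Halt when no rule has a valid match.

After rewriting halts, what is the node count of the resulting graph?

[0] host  ⇒  8 nodes, 10 edges  {0-p->2 1-p->0 1-q->2 2-q->5 2-q->7 3-q->1 4-q->0 4-q->5 5-q->0 6-q->7}
[1] R0 @ {0↦6, 1↦7, 2↦2}  ⇒  6 nodes, 8 edges  {0-p->2 1-p->0 1-q->2 2-q->5 3-q->1 4-q->0 4-q->5 5-q->0}
[2] R1 @ {0↦0, 1↦4}  ⇒  6 nodes, 7 edges  {0-p->2 1-p->0 1-q->2 2-q->5 3-q->1 4-q->5 5-q->0}
[3] R1 @ {0↦0, 1↦5}  ⇒  6 nodes, 6 edges  {0-p->2 1-p->0 1-q->2 2-q->5 3-q->1 4-q->5}
[4] R0 @ {0↦4, 1↦5, 2↦2}  ⇒  4 nodes, 4 edges  {0-p->2 1-p->0 1-q->2 3-q->1}
final graph: no rule applies after step 4
NF nodes: {0:B, 1:A, 2:C, 3:A}

Answer: 4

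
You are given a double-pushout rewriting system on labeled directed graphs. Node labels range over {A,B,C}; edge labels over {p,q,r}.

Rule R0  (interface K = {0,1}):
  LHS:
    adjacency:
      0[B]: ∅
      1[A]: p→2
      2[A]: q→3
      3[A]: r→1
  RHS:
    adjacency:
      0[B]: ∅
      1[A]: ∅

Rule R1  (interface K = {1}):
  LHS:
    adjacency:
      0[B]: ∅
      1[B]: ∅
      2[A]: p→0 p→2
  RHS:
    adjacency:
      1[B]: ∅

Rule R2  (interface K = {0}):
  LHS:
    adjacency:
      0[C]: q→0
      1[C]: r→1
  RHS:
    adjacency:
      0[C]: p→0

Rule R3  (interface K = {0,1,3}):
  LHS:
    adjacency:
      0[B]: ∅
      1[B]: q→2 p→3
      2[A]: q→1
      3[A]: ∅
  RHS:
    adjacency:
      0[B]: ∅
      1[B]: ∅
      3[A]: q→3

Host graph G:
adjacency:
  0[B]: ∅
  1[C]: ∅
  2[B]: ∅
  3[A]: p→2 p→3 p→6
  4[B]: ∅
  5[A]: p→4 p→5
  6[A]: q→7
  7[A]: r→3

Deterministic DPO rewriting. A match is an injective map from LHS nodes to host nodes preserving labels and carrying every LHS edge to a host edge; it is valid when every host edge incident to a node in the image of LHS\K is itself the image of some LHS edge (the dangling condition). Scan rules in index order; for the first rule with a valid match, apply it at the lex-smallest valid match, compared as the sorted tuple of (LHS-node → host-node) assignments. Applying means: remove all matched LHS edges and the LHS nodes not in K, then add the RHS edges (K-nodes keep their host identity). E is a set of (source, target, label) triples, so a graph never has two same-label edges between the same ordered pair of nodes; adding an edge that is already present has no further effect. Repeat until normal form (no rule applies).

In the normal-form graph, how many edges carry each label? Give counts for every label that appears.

Answer: (no edges)

Rewrite trace:
[0] host  ⇒  8 nodes, 7 edges  {3-p->2 3-p->3 3-p->6 5-p->4 5-p->5 6-q->7 7-r->3}
[1] R0 @ {0↦0, 1↦3, 2↦6, 3↦7}  ⇒  6 nodes, 4 edges  {3-p->2 3-p->3 5-p->4 5-p->5}
[2] R1 @ {0↦2, 1↦0, 2↦3}  ⇒  4 nodes, 2 edges  {5-p->4 5-p->5}
[3] R1 @ {0↦4, 1↦0, 2↦5}  ⇒  2 nodes, 0 edges  {∅}
halt: no rule applies after step 3
NF edges: []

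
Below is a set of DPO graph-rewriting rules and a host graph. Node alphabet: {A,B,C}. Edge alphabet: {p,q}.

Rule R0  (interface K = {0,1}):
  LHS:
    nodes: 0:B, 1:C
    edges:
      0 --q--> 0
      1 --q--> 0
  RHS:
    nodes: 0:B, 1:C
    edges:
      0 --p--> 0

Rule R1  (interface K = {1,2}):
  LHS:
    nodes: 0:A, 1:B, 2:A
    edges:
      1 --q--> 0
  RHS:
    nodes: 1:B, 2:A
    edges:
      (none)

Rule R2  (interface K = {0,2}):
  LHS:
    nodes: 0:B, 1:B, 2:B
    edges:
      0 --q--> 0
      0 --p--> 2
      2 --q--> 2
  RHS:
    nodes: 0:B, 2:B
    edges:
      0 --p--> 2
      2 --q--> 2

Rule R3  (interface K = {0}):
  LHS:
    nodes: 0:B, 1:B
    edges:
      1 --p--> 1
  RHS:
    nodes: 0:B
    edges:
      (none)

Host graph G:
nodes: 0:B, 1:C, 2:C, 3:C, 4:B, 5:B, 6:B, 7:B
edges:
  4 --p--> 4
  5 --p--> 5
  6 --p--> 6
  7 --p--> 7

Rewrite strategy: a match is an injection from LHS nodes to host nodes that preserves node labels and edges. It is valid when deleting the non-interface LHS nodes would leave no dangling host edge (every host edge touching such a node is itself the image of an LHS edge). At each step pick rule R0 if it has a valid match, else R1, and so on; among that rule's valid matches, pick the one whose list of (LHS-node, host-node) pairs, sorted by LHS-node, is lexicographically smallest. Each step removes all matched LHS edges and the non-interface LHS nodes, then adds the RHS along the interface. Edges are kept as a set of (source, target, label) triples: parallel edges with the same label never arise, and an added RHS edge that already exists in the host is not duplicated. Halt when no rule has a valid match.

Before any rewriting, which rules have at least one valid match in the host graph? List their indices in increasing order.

Answer: [R3]

Derivation:
R0: no valid match — LHS pattern not found
R1: no valid match — LHS pattern not found
R2: no valid match — LHS pattern not found
R3: 16 valid matches — {0↦0, 1↦4}, {0↦0, 1↦5}, {0↦0, 1↦6} (+13 more)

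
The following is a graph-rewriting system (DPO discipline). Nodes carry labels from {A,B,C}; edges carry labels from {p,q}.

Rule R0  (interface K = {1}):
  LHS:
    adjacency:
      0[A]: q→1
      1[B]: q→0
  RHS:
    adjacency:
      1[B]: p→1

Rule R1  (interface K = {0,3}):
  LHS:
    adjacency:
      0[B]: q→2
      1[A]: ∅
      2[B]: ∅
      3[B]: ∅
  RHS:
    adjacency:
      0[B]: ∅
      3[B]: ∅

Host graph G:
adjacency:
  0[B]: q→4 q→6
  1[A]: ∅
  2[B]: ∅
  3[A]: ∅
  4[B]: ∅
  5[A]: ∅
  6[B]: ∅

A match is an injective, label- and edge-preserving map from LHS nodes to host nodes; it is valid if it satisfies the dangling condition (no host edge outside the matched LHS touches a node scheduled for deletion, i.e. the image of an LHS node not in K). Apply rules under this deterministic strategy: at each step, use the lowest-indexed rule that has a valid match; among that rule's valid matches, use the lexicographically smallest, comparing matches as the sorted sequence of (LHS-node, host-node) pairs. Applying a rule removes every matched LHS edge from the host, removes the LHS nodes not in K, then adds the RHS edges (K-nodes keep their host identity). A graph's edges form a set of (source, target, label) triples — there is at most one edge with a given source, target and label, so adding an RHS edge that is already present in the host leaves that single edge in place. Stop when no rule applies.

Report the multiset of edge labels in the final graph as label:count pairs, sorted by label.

Answer: (no edges)

Derivation:
[0] host  ⇒  7 nodes, 2 edges  {0-q->4 0-q->6}
[1] R1 @ {0↦0, 1↦1, 2↦4, 3↦2}  ⇒  5 nodes, 1 edges  {0-q->6}
[2] R1 @ {0↦0, 1↦3, 2↦6, 3↦2}  ⇒  3 nodes, 0 edges  {∅}
halt: no rule applies after step 2
NF edges: []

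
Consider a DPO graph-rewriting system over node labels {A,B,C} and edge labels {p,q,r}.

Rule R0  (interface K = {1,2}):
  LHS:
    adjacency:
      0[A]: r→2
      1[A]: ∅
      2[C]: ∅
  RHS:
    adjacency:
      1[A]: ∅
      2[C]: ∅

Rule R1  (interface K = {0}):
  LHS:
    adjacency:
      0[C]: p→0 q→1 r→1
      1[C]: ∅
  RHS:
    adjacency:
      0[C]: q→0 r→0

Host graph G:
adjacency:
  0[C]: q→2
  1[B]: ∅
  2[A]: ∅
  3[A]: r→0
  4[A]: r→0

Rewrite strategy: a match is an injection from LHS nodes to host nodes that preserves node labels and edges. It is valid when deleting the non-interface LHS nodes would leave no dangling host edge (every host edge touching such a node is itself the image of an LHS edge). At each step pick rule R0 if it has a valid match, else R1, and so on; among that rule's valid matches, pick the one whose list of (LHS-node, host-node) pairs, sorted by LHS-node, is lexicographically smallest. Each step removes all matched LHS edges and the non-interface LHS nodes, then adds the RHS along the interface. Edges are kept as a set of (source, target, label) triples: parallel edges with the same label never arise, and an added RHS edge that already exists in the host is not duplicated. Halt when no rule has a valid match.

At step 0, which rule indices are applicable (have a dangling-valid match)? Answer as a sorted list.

Answer: [R0]

Rewrite trace:
R0: 4 valid matches — {0↦3, 1↦2, 2↦0}, {0↦3, 1↦4, 2↦0}, {0↦4, 1↦2, 2↦0} (+1 more)
R1: no valid match — LHS pattern not found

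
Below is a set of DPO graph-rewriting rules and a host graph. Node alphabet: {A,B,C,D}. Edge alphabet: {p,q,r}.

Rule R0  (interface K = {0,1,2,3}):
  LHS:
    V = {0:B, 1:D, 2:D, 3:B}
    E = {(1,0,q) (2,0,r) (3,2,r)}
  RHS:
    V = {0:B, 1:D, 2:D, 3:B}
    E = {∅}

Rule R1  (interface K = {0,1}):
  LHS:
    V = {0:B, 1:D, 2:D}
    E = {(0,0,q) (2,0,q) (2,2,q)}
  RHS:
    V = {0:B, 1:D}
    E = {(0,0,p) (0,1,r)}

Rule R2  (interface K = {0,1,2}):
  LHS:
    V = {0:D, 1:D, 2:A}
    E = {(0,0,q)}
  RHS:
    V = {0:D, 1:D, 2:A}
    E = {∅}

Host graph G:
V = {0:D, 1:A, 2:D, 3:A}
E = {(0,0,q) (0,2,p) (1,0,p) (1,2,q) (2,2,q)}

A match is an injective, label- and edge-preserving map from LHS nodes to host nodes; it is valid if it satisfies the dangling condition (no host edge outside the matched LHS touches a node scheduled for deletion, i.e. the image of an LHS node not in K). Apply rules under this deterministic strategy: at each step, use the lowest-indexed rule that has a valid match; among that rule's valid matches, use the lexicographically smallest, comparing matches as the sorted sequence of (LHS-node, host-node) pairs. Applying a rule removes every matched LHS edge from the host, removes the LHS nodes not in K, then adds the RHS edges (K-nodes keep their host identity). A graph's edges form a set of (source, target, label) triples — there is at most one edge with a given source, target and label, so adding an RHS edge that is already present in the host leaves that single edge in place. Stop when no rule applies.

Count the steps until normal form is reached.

start.  V:4 E:5  edges: 0-q->0 0-p->2 1-p->0 1-q->2 2-q->2
1. fire R2 via {0↦0, 1↦2, 2↦1}  →  V:4 E:4  edges: 0-p->2 1-p->0 1-q->2 2-q->2
2. fire R2 via {0↦2, 1↦0, 2↦1}  →  V:4 E:3  edges: 0-p->2 1-p->0 1-q->2
normal form: no rule applies after step 2

Answer: 2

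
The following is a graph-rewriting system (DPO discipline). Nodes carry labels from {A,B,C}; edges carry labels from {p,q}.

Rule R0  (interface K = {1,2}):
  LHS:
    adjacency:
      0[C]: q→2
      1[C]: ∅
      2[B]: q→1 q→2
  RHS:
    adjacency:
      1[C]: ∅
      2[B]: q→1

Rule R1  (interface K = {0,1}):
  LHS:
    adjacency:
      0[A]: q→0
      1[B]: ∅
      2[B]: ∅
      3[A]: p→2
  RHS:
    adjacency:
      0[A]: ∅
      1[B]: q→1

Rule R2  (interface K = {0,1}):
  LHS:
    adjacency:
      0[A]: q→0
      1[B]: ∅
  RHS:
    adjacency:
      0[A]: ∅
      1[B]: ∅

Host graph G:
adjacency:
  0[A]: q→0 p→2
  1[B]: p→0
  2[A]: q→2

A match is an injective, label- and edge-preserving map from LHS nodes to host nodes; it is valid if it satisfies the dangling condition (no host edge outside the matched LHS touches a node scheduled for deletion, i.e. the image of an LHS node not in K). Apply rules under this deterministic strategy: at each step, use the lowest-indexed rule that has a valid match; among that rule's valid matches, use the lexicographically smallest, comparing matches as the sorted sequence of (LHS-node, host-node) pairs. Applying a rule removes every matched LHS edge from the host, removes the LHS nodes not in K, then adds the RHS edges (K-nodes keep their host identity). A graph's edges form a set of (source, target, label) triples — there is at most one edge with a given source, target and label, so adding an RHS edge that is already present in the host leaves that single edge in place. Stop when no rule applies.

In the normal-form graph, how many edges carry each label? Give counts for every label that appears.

Answer: p:2

Steps:
initial: |V|=3 |E|=4  E = 0-q->0 0-p->2 1-p->0 2-q->2
step 1: apply R2 at {0↦0, 1↦1}  → |V|=3 |E|=3  E = 0-p->2 1-p->0 2-q->2
step 2: apply R2 at {0↦2, 1↦1}  → |V|=3 |E|=2  E = 0-p->2 1-p->0
final graph: no rule applies after step 2
NF edges: [(0, 2, 'p'), (1, 0, 'p')]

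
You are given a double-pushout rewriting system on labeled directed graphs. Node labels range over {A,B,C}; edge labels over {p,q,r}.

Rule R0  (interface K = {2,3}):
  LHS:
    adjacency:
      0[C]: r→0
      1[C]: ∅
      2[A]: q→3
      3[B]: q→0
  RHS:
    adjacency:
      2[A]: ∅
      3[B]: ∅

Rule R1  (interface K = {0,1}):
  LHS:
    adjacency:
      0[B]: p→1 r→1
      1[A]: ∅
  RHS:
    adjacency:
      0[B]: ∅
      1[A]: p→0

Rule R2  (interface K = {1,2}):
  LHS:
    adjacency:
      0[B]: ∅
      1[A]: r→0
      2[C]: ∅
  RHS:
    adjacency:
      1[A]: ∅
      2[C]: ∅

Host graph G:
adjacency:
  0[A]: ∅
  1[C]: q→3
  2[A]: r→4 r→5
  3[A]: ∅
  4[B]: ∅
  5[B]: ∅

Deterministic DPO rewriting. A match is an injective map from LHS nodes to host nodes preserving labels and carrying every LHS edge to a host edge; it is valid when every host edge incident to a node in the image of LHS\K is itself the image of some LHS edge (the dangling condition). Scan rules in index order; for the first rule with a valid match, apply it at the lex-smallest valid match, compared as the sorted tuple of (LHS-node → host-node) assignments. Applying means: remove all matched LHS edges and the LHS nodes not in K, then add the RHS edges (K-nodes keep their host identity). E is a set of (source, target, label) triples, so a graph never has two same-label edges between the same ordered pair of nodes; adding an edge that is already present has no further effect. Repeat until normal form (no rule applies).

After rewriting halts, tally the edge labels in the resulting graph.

Answer: q:1

Steps:
[0] host  ⇒  6 nodes, 3 edges  {1-q->3 2-r->4 2-r->5}
[1] R2 @ {0↦4, 1↦2, 2↦1}  ⇒  5 nodes, 2 edges  {1-q->3 2-r->5}
[2] R2 @ {0↦5, 1↦2, 2↦1}  ⇒  4 nodes, 1 edges  {1-q->3}
normal form: no rule applies after step 2
NF edges: [(1, 3, 'q')]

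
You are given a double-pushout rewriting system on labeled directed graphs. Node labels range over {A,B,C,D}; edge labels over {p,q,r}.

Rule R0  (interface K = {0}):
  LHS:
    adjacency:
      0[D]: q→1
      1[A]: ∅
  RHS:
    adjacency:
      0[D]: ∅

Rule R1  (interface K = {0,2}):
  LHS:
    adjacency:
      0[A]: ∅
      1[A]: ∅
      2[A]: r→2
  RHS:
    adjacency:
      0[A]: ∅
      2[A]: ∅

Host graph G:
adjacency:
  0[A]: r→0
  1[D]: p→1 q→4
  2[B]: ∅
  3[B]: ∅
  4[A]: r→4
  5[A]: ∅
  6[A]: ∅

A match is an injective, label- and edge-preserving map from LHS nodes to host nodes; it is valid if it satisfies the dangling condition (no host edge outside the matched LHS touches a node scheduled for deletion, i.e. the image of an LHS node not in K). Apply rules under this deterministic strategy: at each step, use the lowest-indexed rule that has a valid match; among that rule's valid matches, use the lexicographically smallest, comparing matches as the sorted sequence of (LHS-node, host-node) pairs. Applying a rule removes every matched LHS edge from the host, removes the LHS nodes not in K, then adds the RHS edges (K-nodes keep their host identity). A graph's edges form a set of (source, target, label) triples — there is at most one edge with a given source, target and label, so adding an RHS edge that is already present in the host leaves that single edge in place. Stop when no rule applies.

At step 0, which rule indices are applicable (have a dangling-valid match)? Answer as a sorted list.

Answer: [R1]

Rewrite trace:
R0: no valid match — 1 raw match, all fail dangling condition
R1: 8 valid matches — {0↦0, 1↦5, 2↦4}, {0↦0, 1↦6, 2↦4}, {0↦4, 1↦5, 2↦0} (+5 more)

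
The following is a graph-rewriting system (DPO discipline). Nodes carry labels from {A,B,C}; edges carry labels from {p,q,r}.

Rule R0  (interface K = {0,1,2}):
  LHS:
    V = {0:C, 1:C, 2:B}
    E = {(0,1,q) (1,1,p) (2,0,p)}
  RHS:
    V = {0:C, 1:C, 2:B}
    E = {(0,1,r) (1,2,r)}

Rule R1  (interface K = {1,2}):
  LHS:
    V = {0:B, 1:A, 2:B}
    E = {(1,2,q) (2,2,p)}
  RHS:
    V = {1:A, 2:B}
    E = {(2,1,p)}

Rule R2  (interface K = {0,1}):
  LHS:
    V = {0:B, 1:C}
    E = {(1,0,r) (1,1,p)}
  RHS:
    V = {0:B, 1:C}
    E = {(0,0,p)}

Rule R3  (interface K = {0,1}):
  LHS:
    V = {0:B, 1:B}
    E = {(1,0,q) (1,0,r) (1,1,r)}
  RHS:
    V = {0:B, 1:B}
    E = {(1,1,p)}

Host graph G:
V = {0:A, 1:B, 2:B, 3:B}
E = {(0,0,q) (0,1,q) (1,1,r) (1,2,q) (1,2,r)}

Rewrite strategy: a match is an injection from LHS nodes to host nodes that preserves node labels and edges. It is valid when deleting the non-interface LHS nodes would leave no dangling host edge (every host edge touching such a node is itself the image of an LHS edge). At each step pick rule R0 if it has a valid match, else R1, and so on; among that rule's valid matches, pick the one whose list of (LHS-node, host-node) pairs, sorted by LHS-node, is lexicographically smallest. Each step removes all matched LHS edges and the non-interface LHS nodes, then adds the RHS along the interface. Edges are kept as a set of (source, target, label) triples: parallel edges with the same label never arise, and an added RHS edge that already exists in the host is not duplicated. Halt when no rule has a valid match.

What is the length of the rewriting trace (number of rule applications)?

Answer: 2

Rewrite trace:
start.  V:4 E:5  edges: 0-q->0 0-q->1 1-r->1 1-q->2 1-r->2
1. fire R3 via {0↦2, 1↦1}  →  V:4 E:3  edges: 0-q->0 0-q->1 1-p->1
2. fire R1 via {0↦2, 1↦0, 2↦1}  →  V:3 E:2  edges: 0-q->0 1-p->0
normal form: no rule applies after step 2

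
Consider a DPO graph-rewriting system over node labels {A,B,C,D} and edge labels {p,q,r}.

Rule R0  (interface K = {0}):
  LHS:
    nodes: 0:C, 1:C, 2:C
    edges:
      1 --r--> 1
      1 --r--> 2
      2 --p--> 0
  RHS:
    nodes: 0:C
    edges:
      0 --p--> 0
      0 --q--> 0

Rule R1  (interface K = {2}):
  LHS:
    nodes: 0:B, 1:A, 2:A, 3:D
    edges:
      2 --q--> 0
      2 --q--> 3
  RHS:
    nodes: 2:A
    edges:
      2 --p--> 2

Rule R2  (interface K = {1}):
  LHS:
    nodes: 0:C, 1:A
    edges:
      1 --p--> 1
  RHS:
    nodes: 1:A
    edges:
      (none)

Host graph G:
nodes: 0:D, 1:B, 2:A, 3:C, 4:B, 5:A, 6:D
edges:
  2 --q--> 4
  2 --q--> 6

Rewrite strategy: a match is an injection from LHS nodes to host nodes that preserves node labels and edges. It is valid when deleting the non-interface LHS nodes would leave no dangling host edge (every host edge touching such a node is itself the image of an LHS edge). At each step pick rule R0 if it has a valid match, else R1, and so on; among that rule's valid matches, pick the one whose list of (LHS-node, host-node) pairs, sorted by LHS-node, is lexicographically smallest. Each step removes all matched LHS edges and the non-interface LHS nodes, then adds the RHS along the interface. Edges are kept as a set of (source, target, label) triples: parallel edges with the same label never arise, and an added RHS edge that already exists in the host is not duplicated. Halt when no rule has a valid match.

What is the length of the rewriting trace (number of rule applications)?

Answer: 2

Steps:
[0] host  ⇒  7 nodes, 2 edges  {2-q->4 2-q->6}
[1] R1 @ {0↦4, 1↦5, 2↦2, 3↦6}  ⇒  4 nodes, 1 edges  {2-p->2}
[2] R2 @ {0↦3, 1↦2}  ⇒  3 nodes, 0 edges  {∅}
final graph: no rule applies after step 2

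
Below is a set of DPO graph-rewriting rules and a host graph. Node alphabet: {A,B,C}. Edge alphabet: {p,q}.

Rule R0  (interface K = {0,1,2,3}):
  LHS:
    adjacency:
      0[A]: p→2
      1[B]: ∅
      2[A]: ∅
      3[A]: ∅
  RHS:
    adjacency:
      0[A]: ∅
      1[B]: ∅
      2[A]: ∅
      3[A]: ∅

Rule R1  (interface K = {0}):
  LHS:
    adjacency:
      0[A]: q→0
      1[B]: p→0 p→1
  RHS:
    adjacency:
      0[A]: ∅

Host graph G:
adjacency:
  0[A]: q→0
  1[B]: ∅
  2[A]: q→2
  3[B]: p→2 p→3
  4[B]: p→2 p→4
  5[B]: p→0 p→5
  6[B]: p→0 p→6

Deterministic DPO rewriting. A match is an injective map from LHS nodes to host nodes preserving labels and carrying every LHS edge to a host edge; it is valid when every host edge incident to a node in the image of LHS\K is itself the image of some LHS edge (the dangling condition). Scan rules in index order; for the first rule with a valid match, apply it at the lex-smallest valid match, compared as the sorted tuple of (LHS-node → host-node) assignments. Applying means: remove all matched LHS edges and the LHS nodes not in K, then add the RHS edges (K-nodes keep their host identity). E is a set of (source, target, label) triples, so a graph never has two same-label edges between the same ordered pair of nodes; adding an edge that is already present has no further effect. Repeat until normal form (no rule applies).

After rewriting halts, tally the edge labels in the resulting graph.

Answer: p:4

Rewrite trace:
[0] host  ⇒  7 nodes, 10 edges  {0-q->0 2-q->2 3-p->2 3-p->3 4-p->2 4-p->4 5-p->0 5-p->5 6-p->0 6-p->6}
[1] R1 @ {0↦0, 1↦5}  ⇒  6 nodes, 7 edges  {2-q->2 3-p->2 3-p->3 4-p->2 4-p->4 6-p->0 6-p->6}
[2] R1 @ {0↦2, 1↦3}  ⇒  5 nodes, 4 edges  {4-p->2 4-p->4 6-p->0 6-p->6}
final graph: no rule applies after step 2
NF edges: [(4, 2, 'p'), (4, 4, 'p'), (6, 0, 'p'), (6, 6, 'p')]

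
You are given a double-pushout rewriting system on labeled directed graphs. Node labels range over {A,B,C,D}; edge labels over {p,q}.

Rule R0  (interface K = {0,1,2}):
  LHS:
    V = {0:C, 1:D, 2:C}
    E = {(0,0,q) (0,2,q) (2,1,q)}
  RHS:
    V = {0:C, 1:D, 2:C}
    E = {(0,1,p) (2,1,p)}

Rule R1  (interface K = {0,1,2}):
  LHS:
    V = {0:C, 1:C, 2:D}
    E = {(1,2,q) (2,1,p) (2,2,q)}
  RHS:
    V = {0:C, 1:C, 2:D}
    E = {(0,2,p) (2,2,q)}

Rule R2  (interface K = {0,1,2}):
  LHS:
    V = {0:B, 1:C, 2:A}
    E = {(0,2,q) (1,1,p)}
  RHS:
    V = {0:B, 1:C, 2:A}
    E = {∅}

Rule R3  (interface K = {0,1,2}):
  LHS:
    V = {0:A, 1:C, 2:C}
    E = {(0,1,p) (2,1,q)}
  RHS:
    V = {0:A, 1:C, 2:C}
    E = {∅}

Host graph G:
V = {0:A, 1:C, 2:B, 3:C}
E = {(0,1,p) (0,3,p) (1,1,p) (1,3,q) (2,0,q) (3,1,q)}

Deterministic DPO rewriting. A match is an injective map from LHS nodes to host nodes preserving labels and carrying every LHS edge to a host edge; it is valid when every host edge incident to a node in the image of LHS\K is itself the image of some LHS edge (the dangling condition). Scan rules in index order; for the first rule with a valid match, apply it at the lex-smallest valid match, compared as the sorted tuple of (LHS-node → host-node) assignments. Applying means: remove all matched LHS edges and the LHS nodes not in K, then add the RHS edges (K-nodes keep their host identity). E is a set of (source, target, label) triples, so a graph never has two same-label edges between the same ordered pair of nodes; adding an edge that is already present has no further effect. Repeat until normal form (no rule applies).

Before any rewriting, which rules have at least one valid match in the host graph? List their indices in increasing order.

Answer: [R2,R3]

Steps:
R0: no valid match — LHS pattern not found
R1: no valid match — LHS pattern not found
R2: 1 valid match — {0↦2, 1↦1, 2↦0}
R3: 2 valid matches — {0↦0, 1↦1, 2↦3}, {0↦0, 1↦3, 2↦1}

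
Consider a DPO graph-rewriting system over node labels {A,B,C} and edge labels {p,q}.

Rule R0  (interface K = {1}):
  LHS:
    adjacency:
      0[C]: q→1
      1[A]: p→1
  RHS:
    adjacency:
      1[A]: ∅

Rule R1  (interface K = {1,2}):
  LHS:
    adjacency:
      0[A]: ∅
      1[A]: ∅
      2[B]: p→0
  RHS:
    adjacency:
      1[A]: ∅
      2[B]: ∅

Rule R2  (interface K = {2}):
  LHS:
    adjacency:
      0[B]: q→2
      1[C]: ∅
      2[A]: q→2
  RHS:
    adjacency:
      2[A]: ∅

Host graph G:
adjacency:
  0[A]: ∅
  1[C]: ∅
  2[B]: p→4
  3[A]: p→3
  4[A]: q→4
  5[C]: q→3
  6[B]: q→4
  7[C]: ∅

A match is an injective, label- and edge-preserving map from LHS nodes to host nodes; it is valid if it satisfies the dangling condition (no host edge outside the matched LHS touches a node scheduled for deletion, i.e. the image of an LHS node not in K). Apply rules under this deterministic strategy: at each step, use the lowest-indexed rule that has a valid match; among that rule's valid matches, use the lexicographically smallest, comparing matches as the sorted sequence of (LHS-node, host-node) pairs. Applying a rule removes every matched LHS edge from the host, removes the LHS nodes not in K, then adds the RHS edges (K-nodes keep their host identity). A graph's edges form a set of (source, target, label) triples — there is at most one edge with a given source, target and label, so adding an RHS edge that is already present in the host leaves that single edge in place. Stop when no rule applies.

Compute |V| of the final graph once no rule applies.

Answer: 4

Steps:
start.  V:8 E:5  edges: 2-p->4 3-p->3 4-q->4 5-q->3 6-q->4
1. fire R0 via {0↦5, 1↦3}  →  V:7 E:3  edges: 2-p->4 4-q->4 6-q->4
2. fire R2 via {0↦6, 1↦1, 2↦4}  →  V:5 E:1  edges: 2-p->4
3. fire R1 via {0↦4, 1↦0, 2↦2}  →  V:4 E:0  edges: ∅
halt: no rule applies after step 3
NF nodes: {0:A, 2:B, 3:A, 7:C}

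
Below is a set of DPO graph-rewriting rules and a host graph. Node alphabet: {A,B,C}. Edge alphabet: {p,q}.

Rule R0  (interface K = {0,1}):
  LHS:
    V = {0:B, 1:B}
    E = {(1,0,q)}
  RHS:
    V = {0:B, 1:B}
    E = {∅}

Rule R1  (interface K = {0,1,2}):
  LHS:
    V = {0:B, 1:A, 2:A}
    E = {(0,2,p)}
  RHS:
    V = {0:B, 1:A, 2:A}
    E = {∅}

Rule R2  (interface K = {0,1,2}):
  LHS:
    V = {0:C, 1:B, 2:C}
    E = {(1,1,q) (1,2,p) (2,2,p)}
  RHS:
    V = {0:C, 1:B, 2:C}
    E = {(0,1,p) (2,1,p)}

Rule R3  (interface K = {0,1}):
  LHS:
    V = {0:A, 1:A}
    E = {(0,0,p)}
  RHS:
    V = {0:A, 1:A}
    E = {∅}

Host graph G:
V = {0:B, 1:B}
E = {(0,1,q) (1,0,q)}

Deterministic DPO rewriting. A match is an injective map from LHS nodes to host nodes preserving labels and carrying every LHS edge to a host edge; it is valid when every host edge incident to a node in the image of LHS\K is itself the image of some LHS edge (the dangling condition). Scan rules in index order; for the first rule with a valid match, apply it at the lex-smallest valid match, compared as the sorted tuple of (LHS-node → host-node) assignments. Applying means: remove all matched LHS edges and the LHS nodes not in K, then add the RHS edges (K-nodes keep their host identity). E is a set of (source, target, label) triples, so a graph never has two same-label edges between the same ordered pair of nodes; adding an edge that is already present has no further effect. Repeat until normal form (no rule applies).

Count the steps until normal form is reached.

start.  V:2 E:2  edges: 0-q->1 1-q->0
1. fire R0 via {0↦0, 1↦1}  →  V:2 E:1  edges: 0-q->1
2. fire R0 via {0↦1, 1↦0}  →  V:2 E:0  edges: ∅
final graph: no rule applies after step 2

Answer: 2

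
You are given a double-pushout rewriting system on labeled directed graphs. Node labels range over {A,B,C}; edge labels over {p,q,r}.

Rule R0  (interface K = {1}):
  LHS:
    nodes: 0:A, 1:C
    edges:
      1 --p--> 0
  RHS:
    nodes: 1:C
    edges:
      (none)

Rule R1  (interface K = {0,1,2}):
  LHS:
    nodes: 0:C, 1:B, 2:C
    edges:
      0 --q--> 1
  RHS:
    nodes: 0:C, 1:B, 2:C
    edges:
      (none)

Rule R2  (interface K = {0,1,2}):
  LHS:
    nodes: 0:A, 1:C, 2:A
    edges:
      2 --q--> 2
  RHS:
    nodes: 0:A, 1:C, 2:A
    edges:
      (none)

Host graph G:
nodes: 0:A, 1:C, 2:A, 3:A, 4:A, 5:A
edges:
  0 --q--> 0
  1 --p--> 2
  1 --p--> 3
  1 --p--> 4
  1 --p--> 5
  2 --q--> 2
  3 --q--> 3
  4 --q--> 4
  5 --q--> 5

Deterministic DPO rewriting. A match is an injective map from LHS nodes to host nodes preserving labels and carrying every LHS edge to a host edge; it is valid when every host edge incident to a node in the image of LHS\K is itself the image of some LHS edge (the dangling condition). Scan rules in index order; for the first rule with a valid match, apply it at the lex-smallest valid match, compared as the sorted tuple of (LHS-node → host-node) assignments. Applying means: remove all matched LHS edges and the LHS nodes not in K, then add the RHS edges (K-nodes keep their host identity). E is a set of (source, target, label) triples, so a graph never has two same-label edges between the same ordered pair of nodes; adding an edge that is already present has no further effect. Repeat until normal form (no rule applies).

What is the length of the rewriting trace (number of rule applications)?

Answer: 8

Rewrite trace:
[0] host  ⇒  6 nodes, 9 edges  {0-q->0 1-p->2 1-p->3 1-p->4 1-p->5 2-q->2 3-q->3 4-q->4 5-q->5}
[1] R2 @ {0↦0, 1↦1, 2↦2}  ⇒  6 nodes, 8 edges  {0-q->0 1-p->2 1-p->3 1-p->4 1-p->5 3-q->3 4-q->4 5-q->5}
[2] R0 @ {0↦2, 1↦1}  ⇒  5 nodes, 7 edges  {0-q->0 1-p->3 1-p->4 1-p->5 3-q->3 4-q->4 5-q->5}
[3] R2 @ {0↦0, 1↦1, 2↦3}  ⇒  5 nodes, 6 edges  {0-q->0 1-p->3 1-p->4 1-p->5 4-q->4 5-q->5}
[4] R0 @ {0↦3, 1↦1}  ⇒  4 nodes, 5 edges  {0-q->0 1-p->4 1-p->5 4-q->4 5-q->5}
[5] R2 @ {0↦0, 1↦1, 2↦4}  ⇒  4 nodes, 4 edges  {0-q->0 1-p->4 1-p->5 5-q->5}
[6] R0 @ {0↦4, 1↦1}  ⇒  3 nodes, 3 edges  {0-q->0 1-p->5 5-q->5}
[7] R2 @ {0↦0, 1↦1, 2↦5}  ⇒  3 nodes, 2 edges  {0-q->0 1-p->5}
[8] R0 @ {0↦5, 1↦1}  ⇒  2 nodes, 1 edges  {0-q->0}
halt: no rule applies after step 8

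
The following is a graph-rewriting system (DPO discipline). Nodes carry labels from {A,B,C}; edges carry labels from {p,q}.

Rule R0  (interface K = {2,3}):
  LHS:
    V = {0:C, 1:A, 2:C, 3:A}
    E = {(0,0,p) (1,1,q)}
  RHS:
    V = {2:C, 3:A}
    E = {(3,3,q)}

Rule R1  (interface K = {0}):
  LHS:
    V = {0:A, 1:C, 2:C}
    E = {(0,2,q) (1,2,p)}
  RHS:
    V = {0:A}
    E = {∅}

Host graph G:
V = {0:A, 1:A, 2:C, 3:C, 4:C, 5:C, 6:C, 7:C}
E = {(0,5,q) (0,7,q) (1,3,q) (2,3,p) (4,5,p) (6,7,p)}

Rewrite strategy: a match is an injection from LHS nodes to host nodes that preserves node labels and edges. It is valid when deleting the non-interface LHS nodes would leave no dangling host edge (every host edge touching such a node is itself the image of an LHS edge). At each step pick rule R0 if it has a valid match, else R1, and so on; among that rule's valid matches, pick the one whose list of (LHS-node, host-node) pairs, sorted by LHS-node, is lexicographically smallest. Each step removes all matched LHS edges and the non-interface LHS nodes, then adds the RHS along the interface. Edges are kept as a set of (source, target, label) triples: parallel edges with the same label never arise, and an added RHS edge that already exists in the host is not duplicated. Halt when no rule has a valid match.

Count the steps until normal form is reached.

start.  V:8 E:6  edges: 0-q->5 0-q->7 1-q->3 2-p->3 4-p->5 6-p->7
1. fire R1 via {0↦0, 1↦4, 2↦5}  →  V:6 E:4  edges: 0-q->7 1-q->3 2-p->3 6-p->7
2. fire R1 via {0↦0, 1↦6, 2↦7}  →  V:4 E:2  edges: 1-q->3 2-p->3
3. fire R1 via {0↦1, 1↦2, 2↦3}  →  V:2 E:0  edges: ∅
halt: no rule applies after step 3

Answer: 3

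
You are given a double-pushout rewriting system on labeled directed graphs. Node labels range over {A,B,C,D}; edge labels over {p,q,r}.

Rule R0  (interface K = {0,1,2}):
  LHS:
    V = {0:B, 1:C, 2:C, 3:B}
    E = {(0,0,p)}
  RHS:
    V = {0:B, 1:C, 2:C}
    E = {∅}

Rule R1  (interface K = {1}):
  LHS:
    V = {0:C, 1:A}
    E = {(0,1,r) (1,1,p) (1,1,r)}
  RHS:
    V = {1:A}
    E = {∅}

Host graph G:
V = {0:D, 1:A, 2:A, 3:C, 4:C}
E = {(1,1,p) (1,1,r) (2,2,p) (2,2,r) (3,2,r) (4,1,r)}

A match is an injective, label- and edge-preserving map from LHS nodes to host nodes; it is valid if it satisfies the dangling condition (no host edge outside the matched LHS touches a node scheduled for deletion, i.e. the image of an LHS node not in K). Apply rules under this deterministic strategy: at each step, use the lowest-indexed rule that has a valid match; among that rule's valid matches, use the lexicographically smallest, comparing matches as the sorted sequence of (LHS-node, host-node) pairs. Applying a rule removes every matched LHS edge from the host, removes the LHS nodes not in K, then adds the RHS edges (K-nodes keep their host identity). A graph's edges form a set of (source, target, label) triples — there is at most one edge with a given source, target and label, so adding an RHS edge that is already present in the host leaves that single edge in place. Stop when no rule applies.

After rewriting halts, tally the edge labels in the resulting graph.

Answer: (no edges)

Steps:
initial: |V|=5 |E|=6  E = 1-p->1 1-r->1 2-p->2 2-r->2 3-r->2 4-r->1
step 1: apply R1 at {0↦3, 1↦2}  → |V|=4 |E|=3  E = 1-p->1 1-r->1 4-r->1
step 2: apply R1 at {0↦4, 1↦1}  → |V|=3 |E|=0  E = ∅
halt: no rule applies after step 2
NF edges: []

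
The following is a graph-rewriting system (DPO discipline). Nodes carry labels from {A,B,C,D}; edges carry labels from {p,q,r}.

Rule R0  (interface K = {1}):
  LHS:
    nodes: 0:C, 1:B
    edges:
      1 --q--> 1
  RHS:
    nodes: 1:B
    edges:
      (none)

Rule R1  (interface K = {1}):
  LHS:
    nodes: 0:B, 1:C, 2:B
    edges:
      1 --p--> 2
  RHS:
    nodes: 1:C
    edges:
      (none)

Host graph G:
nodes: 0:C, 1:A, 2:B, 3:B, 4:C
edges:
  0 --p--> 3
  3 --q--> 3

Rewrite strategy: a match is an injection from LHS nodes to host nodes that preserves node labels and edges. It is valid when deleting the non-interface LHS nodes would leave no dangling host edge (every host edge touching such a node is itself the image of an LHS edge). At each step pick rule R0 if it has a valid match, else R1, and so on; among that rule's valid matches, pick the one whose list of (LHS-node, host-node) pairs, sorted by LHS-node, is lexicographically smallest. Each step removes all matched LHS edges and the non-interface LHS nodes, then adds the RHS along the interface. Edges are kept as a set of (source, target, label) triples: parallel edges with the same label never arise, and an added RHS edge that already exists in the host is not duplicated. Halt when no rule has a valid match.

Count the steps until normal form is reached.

initial: |V|=5 |E|=2  E = 0-p->3 3-q->3
step 1: apply R0 at {0↦4, 1↦3}  → |V|=4 |E|=1  E = 0-p->3
step 2: apply R1 at {0↦2, 1↦0, 2↦3}  → |V|=2 |E|=0  E = ∅
halt: no rule applies after step 2

Answer: 2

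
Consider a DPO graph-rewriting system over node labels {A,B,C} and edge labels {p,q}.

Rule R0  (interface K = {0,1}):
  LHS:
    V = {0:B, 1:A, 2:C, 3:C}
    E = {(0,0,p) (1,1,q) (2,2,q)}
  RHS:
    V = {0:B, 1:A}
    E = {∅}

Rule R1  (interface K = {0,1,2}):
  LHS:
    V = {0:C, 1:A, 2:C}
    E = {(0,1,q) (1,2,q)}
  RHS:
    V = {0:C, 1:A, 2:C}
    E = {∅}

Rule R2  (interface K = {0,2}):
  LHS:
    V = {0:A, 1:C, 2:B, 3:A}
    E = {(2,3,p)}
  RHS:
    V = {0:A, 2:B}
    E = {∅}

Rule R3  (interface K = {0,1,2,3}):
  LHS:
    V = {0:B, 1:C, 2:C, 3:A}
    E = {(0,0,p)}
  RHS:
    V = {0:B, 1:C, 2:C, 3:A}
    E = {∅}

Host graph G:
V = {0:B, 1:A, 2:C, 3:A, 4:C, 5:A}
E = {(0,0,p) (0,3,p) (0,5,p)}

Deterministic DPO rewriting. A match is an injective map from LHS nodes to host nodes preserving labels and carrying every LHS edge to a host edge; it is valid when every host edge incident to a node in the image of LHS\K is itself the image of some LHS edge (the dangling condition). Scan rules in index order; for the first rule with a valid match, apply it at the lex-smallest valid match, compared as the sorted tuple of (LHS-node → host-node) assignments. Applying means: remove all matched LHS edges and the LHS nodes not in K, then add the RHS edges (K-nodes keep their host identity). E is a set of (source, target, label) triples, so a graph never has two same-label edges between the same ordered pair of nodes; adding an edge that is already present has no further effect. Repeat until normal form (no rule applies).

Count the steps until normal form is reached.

Answer: 2

Rewrite trace:
start.  V:6 E:3  edges: 0-p->0 0-p->3 0-p->5
1. fire R2 via {0↦1, 1↦2, 2↦0, 3↦3}  →  V:4 E:2  edges: 0-p->0 0-p->5
2. fire R2 via {0↦1, 1↦4, 2↦0, 3↦5}  →  V:2 E:1  edges: 0-p->0
halt: no rule applies after step 2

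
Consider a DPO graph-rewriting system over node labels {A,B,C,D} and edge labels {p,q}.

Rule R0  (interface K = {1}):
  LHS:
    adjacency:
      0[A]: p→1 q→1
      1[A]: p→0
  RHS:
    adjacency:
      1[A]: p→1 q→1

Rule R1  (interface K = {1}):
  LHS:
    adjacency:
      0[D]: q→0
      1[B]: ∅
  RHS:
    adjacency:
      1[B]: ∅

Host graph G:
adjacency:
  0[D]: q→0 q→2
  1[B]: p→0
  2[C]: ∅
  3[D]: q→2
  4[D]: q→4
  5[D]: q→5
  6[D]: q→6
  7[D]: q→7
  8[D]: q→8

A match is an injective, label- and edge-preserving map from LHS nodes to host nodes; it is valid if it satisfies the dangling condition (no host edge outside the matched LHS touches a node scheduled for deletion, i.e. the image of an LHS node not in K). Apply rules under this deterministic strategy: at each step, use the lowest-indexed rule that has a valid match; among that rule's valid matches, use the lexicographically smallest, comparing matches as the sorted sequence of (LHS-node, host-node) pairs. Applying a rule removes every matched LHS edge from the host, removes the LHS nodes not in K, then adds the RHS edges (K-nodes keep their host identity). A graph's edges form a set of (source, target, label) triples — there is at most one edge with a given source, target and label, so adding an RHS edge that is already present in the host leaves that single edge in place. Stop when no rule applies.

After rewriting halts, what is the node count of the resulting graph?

start.  V:9 E:9  edges: 0-q->0 0-q->2 1-p->0 3-q->2 4-q->4 5-q->5 6-q->6 7-q->7 8-q->8
1. fire R1 via {0↦4, 1↦1}  →  V:8 E:8  edges: 0-q->0 0-q->2 1-p->0 3-q->2 5-q->5 6-q->6 7-q->7 8-q->8
2. fire R1 via {0↦5, 1↦1}  →  V:7 E:7  edges: 0-q->0 0-q->2 1-p->0 3-q->2 6-q->6 7-q->7 8-q->8
3. fire R1 via {0↦6, 1↦1}  →  V:6 E:6  edges: 0-q->0 0-q->2 1-p->0 3-q->2 7-q->7 8-q->8
4. fire R1 via {0↦7, 1↦1}  →  V:5 E:5  edges: 0-q->0 0-q->2 1-p->0 3-q->2 8-q->8
5. fire R1 via {0↦8, 1↦1}  →  V:4 E:4  edges: 0-q->0 0-q->2 1-p->0 3-q->2
halt: no rule applies after step 5
NF nodes: {0:D, 1:B, 2:C, 3:D}

Answer: 4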